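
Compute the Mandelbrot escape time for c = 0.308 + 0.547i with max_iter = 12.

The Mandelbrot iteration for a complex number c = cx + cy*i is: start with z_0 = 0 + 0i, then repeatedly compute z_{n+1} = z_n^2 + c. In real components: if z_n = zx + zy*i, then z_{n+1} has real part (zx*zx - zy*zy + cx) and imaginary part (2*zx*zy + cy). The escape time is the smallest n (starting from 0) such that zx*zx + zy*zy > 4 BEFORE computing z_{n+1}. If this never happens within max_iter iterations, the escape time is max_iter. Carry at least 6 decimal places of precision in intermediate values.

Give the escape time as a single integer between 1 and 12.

Answer: 12

Derivation:
z_0 = 0 + 0i, c = 0.3080 + 0.5470i
Iter 1: z = 0.3080 + 0.5470i, |z|^2 = 0.3941
Iter 2: z = 0.1037 + 0.8840i, |z|^2 = 0.7921
Iter 3: z = -0.4626 + 0.7303i, |z|^2 = 0.7473
Iter 4: z = -0.0112 + -0.1287i, |z|^2 = 0.0167
Iter 5: z = 0.2916 + 0.5499i, |z|^2 = 0.3874
Iter 6: z = 0.0906 + 0.8677i, |z|^2 = 0.7611
Iter 7: z = -0.4366 + 0.7043i, |z|^2 = 0.6866
Iter 8: z = 0.0026 + -0.0680i, |z|^2 = 0.0046
Iter 9: z = 0.3034 + 0.5466i, |z|^2 = 0.3909
Iter 10: z = 0.1012 + 0.8787i, |z|^2 = 0.7823
Iter 11: z = -0.4538 + 0.7249i, |z|^2 = 0.7314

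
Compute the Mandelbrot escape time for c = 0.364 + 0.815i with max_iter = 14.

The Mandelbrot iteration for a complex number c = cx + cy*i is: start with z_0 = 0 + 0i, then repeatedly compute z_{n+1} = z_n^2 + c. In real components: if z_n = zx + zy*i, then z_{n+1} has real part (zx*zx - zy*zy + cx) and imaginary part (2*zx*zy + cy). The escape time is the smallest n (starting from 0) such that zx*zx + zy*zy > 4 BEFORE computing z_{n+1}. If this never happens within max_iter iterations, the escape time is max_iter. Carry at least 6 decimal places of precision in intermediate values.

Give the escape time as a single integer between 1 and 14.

z_0 = 0 + 0i, c = 0.3640 + 0.8150i
Iter 1: z = 0.3640 + 0.8150i, |z|^2 = 0.7967
Iter 2: z = -0.1677 + 1.4083i, |z|^2 = 2.0115
Iter 3: z = -1.5912 + 0.3426i, |z|^2 = 2.6494
Iter 4: z = 2.7787 + -0.2752i, |z|^2 = 7.7967
Escaped at iteration 4

Answer: 4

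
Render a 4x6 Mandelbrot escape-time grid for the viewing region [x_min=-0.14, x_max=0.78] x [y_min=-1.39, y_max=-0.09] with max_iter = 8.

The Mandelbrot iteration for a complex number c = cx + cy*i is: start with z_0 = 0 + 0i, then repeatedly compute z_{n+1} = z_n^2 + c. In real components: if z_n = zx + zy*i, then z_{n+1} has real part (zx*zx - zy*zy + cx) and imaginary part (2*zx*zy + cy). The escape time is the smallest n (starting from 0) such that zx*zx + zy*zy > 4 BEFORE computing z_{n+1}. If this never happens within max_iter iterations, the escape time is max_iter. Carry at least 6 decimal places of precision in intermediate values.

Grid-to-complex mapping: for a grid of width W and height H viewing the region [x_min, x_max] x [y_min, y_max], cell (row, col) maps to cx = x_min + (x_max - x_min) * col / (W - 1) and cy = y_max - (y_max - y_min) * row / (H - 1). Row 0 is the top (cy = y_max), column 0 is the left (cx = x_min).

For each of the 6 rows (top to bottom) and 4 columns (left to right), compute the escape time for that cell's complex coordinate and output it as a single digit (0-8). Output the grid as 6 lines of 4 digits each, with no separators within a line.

Answer: 8853
8883
8853
8532
5322
2222

Derivation:
(row=0, col=0): c = -0.1400 + -0.0900i → escape time 8
(row=0, col=1): c = 0.1667 + -0.0900i → escape time 8
(row=0, col=2): c = 0.4733 + -0.0900i → escape time 5
(row=0, col=3): c = 0.7800 + -0.0900i → escape time 3
(row=1, col=0): c = -0.1400 + -0.3500i → escape time 8
(row=1, col=1): c = 0.1667 + -0.3500i → escape time 8
(row=1, col=2): c = 0.4733 + -0.3500i → escape time 8
(row=1, col=3): c = 0.7800 + -0.3500i → escape time 3
(row=2, col=0): c = -0.1400 + -0.6100i → escape time 8
(row=2, col=1): c = 0.1667 + -0.6100i → escape time 8
(row=2, col=2): c = 0.4733 + -0.6100i → escape time 5
(row=2, col=3): c = 0.7800 + -0.6100i → escape time 3
(row=3, col=0): c = -0.1400 + -0.8700i → escape time 8
(row=3, col=1): c = 0.1667 + -0.8700i → escape time 5
(row=3, col=2): c = 0.4733 + -0.8700i → escape time 3
(row=3, col=3): c = 0.7800 + -0.8700i → escape time 2
(row=4, col=0): c = -0.1400 + -1.1300i → escape time 5
(row=4, col=1): c = 0.1667 + -1.1300i → escape time 3
(row=4, col=2): c = 0.4733 + -1.1300i → escape time 2
(row=4, col=3): c = 0.7800 + -1.1300i → escape time 2
(row=5, col=0): c = -0.1400 + -1.3900i → escape time 2
(row=5, col=1): c = 0.1667 + -1.3900i → escape time 2
(row=5, col=2): c = 0.4733 + -1.3900i → escape time 2
(row=5, col=3): c = 0.7800 + -1.3900i → escape time 2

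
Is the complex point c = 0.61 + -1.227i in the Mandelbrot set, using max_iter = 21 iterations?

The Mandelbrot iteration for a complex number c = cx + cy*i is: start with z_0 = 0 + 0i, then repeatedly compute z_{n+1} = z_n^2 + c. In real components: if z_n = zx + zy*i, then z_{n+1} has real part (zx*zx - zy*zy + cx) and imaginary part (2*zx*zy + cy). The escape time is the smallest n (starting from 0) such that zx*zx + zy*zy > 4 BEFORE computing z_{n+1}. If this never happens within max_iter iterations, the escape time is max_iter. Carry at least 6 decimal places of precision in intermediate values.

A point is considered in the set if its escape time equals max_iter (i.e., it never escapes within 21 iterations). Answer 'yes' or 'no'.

z_0 = 0 + 0i, c = 0.6100 + -1.2270i
Iter 1: z = 0.6100 + -1.2270i, |z|^2 = 1.8776
Iter 2: z = -0.5234 + -2.7239i, |z|^2 = 7.6938
Escaped at iteration 2

Answer: no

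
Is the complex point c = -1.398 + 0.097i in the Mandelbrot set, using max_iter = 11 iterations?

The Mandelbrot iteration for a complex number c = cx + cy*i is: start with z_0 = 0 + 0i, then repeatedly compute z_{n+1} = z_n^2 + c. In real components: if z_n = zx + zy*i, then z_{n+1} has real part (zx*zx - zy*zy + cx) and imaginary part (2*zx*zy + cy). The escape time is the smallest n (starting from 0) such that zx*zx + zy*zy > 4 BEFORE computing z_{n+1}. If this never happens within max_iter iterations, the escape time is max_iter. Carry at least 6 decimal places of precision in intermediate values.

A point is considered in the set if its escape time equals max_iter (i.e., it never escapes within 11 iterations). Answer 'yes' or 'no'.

z_0 = 0 + 0i, c = -1.3980 + 0.0970i
Iter 1: z = -1.3980 + 0.0970i, |z|^2 = 1.9638
Iter 2: z = 0.5470 + -0.1742i, |z|^2 = 0.3296
Iter 3: z = -1.1291 + -0.0936i, |z|^2 = 1.2837
Iter 4: z = -0.1318 + 0.3083i, |z|^2 = 0.1124
Iter 5: z = -1.4757 + 0.0157i, |z|^2 = 2.1780
Iter 6: z = 0.7795 + 0.0506i, |z|^2 = 0.6101
Iter 7: z = -0.7930 + 0.1759i, |z|^2 = 0.6598
Iter 8: z = -0.8001 + -0.1819i, |z|^2 = 0.6732
Iter 9: z = -0.7909 + 0.3881i, |z|^2 = 0.7762
Iter 10: z = -0.9230 + -0.5169i, |z|^2 = 1.1191
Did not escape in 11 iterations → in set

Answer: yes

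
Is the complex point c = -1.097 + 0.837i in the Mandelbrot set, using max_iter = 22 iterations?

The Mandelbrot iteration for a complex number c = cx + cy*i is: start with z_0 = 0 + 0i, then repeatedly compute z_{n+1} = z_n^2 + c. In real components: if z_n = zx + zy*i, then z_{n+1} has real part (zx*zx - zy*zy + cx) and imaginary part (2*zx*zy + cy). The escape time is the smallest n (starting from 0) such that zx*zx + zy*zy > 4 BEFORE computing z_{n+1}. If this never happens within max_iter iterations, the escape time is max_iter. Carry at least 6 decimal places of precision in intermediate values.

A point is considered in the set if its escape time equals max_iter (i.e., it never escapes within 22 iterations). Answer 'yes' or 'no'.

Answer: no

Derivation:
z_0 = 0 + 0i, c = -1.0970 + 0.8370i
Iter 1: z = -1.0970 + 0.8370i, |z|^2 = 1.9040
Iter 2: z = -0.5942 + -0.9994i, |z|^2 = 1.3518
Iter 3: z = -1.7427 + 2.0246i, |z|^2 = 7.1360
Escaped at iteration 3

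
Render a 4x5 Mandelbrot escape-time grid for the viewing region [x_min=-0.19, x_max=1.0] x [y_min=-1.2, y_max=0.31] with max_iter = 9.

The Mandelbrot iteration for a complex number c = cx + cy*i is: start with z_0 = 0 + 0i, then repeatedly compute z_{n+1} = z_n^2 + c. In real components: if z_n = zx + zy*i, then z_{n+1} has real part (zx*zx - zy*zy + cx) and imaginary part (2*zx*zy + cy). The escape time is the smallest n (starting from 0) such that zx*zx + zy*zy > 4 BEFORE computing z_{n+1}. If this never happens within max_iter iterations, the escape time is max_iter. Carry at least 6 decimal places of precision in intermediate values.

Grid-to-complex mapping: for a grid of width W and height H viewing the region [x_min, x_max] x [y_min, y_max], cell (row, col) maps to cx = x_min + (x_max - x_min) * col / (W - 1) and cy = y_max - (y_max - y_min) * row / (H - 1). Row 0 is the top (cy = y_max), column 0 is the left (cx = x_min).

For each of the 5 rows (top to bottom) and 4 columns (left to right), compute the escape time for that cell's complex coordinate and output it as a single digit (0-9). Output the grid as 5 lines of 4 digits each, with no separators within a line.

Answer: 9942
9942
9942
9532
3222

Derivation:
(row=0, col=0): c = -0.1900 + 0.3100i → escape time 9
(row=0, col=1): c = 0.2067 + 0.3100i → escape time 9
(row=0, col=2): c = 0.6033 + 0.3100i → escape time 4
(row=0, col=3): c = 1.0000 + 0.3100i → escape time 2
(row=1, col=0): c = -0.1900 + -0.0675i → escape time 9
(row=1, col=1): c = 0.2067 + -0.0675i → escape time 9
(row=1, col=2): c = 0.6033 + -0.0675i → escape time 4
(row=1, col=3): c = 1.0000 + -0.0675i → escape time 2
(row=2, col=0): c = -0.1900 + -0.4450i → escape time 9
(row=2, col=1): c = 0.2067 + -0.4450i → escape time 9
(row=2, col=2): c = 0.6033 + -0.4450i → escape time 4
(row=2, col=3): c = 1.0000 + -0.4450i → escape time 2
(row=3, col=0): c = -0.1900 + -0.8225i → escape time 9
(row=3, col=1): c = 0.2067 + -0.8225i → escape time 5
(row=3, col=2): c = 0.6033 + -0.8225i → escape time 3
(row=3, col=3): c = 1.0000 + -0.8225i → escape time 2
(row=4, col=0): c = -0.1900 + -1.2000i → escape time 3
(row=4, col=1): c = 0.2067 + -1.2000i → escape time 2
(row=4, col=2): c = 0.6033 + -1.2000i → escape time 2
(row=4, col=3): c = 1.0000 + -1.2000i → escape time 2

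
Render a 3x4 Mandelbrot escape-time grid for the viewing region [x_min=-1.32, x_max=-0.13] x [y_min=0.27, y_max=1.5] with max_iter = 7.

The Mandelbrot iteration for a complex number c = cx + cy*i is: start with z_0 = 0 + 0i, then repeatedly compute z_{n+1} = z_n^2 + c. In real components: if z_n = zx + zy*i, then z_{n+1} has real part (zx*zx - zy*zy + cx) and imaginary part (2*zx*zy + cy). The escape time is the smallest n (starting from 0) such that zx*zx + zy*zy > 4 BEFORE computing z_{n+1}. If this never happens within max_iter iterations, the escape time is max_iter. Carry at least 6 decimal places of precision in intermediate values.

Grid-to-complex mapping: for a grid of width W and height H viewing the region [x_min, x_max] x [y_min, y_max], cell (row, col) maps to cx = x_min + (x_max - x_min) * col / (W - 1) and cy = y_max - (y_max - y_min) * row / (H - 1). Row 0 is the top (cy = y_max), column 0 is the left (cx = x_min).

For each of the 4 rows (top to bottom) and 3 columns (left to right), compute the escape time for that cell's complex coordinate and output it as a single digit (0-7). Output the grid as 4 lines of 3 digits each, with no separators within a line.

Answer: 222
336
357
777

Derivation:
(row=0, col=0): c = -1.3200 + 1.5000i → escape time 2
(row=0, col=1): c = -0.7250 + 1.5000i → escape time 2
(row=0, col=2): c = -0.1300 + 1.5000i → escape time 2
(row=1, col=0): c = -1.3200 + 1.0900i → escape time 3
(row=1, col=1): c = -0.7250 + 1.0900i → escape time 3
(row=1, col=2): c = -0.1300 + 1.0900i → escape time 6
(row=2, col=0): c = -1.3200 + 0.6800i → escape time 3
(row=2, col=1): c = -0.7250 + 0.6800i → escape time 5
(row=2, col=2): c = -0.1300 + 0.6800i → escape time 7
(row=3, col=0): c = -1.3200 + 0.2700i → escape time 7
(row=3, col=1): c = -0.7250 + 0.2700i → escape time 7
(row=3, col=2): c = -0.1300 + 0.2700i → escape time 7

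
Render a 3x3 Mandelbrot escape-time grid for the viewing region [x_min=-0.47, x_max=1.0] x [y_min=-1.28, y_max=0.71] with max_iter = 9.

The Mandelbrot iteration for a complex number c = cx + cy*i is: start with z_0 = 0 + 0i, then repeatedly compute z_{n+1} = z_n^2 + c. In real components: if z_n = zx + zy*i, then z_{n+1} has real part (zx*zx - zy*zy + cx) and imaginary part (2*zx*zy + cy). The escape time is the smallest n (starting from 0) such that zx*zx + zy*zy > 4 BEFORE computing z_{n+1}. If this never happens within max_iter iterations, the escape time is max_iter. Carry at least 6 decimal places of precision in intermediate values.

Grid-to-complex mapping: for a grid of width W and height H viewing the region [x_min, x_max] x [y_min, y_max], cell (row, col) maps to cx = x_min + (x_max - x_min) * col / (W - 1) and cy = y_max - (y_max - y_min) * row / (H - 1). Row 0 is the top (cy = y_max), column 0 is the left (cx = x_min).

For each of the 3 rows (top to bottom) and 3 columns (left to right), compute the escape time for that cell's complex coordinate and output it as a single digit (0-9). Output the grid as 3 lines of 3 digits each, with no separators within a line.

Answer: 762
992
322

Derivation:
(row=0, col=0): c = -0.4700 + 0.7100i → escape time 7
(row=0, col=1): c = 0.2650 + 0.7100i → escape time 6
(row=0, col=2): c = 1.0000 + 0.7100i → escape time 2
(row=1, col=0): c = -0.4700 + -0.2850i → escape time 9
(row=1, col=1): c = 0.2650 + -0.2850i → escape time 9
(row=1, col=2): c = 1.0000 + -0.2850i → escape time 2
(row=2, col=0): c = -0.4700 + -1.2800i → escape time 3
(row=2, col=1): c = 0.2650 + -1.2800i → escape time 2
(row=2, col=2): c = 1.0000 + -1.2800i → escape time 2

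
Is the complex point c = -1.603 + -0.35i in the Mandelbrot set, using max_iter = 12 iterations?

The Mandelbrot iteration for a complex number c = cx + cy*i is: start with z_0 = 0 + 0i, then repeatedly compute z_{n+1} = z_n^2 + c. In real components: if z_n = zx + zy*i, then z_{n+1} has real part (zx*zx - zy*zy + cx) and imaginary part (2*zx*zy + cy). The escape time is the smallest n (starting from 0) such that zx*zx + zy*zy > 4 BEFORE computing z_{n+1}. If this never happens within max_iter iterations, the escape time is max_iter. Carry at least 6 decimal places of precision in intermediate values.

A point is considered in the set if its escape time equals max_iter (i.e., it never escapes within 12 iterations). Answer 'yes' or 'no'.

Answer: no

Derivation:
z_0 = 0 + 0i, c = -1.6030 + -0.3500i
Iter 1: z = -1.6030 + -0.3500i, |z|^2 = 2.6921
Iter 2: z = 0.8441 + 0.7721i, |z|^2 = 1.3087
Iter 3: z = -1.4866 + 0.9535i, |z|^2 = 3.1191
Iter 4: z = -0.3021 + -3.1849i, |z|^2 = 10.2348
Escaped at iteration 4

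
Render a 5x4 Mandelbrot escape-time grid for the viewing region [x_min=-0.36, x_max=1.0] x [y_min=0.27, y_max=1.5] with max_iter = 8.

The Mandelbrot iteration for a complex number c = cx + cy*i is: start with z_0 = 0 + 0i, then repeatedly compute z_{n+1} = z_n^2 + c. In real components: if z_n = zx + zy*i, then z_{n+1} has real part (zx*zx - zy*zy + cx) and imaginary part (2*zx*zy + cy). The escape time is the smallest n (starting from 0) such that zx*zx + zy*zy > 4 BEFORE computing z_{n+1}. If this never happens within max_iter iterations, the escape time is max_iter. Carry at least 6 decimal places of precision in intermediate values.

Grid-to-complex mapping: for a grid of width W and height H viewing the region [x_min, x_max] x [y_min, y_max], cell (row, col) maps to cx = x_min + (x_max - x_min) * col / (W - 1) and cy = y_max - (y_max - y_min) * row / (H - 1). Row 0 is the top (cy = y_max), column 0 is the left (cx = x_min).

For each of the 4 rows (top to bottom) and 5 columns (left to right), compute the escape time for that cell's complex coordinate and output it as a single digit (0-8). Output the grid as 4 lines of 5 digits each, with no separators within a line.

Answer: 22222
45322
88732
88832

Derivation:
(row=0, col=0): c = -0.3600 + 1.5000i → escape time 2
(row=0, col=1): c = -0.0200 + 1.5000i → escape time 2
(row=0, col=2): c = 0.3200 + 1.5000i → escape time 2
(row=0, col=3): c = 0.6600 + 1.5000i → escape time 2
(row=0, col=4): c = 1.0000 + 1.5000i → escape time 2
(row=1, col=0): c = -0.3600 + 1.0900i → escape time 4
(row=1, col=1): c = -0.0200 + 1.0900i → escape time 5
(row=1, col=2): c = 0.3200 + 1.0900i → escape time 3
(row=1, col=3): c = 0.6600 + 1.0900i → escape time 2
(row=1, col=4): c = 1.0000 + 1.0900i → escape time 2
(row=2, col=0): c = -0.3600 + 0.6800i → escape time 8
(row=2, col=1): c = -0.0200 + 0.6800i → escape time 8
(row=2, col=2): c = 0.3200 + 0.6800i → escape time 7
(row=2, col=3): c = 0.6600 + 0.6800i → escape time 3
(row=2, col=4): c = 1.0000 + 0.6800i → escape time 2
(row=3, col=0): c = -0.3600 + 0.2700i → escape time 8
(row=3, col=1): c = -0.0200 + 0.2700i → escape time 8
(row=3, col=2): c = 0.3200 + 0.2700i → escape time 8
(row=3, col=3): c = 0.6600 + 0.2700i → escape time 3
(row=3, col=4): c = 1.0000 + 0.2700i → escape time 2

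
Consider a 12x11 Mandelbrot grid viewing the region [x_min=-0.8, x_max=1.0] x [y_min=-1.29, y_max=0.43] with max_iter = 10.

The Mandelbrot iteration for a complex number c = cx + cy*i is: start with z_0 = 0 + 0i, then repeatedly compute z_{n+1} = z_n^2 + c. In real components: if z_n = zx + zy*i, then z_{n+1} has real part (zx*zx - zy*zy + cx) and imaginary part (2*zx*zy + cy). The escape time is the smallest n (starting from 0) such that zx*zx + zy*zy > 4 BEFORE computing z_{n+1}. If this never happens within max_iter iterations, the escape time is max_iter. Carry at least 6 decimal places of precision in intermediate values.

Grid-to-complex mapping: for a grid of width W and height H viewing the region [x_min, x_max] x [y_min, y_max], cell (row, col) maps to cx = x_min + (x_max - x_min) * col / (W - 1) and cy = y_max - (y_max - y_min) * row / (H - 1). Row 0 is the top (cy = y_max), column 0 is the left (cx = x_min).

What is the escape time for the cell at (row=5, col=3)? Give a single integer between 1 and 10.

Answer: 10

Derivation:
z_0 = 0 + 0i, c = -0.3091 + -0.4300i
Iter 1: z = -0.3091 + -0.4300i, |z|^2 = 0.2804
Iter 2: z = -0.3985 + -0.1642i, |z|^2 = 0.1857
Iter 3: z = -0.1773 + -0.2992i, |z|^2 = 0.1209
Iter 4: z = -0.3672 + -0.3239i, |z|^2 = 0.2397
Iter 5: z = -0.2792 + -0.1921i, |z|^2 = 0.1149
Iter 6: z = -0.2680 + -0.3227i, |z|^2 = 0.1760
Iter 7: z = -0.3414 + -0.2570i, |z|^2 = 0.1826
Iter 8: z = -0.2586 + -0.2545i, |z|^2 = 0.1317
Iter 9: z = -0.3070 + -0.2984i, |z|^2 = 0.1833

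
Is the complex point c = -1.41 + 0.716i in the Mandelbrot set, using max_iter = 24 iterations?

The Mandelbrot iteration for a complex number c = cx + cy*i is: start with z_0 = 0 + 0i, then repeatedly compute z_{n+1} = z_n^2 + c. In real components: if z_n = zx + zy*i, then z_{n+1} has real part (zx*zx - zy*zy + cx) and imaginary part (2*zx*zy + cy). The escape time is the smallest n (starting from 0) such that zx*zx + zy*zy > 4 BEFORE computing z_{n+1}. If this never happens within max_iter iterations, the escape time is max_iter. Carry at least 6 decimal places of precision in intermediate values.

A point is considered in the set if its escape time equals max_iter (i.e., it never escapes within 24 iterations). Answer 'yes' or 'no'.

z_0 = 0 + 0i, c = -1.4100 + 0.7160i
Iter 1: z = -1.4100 + 0.7160i, |z|^2 = 2.5008
Iter 2: z = 0.0654 + -1.3031i, |z|^2 = 1.7024
Iter 3: z = -3.1038 + 0.5454i, |z|^2 = 9.9313
Escaped at iteration 3

Answer: no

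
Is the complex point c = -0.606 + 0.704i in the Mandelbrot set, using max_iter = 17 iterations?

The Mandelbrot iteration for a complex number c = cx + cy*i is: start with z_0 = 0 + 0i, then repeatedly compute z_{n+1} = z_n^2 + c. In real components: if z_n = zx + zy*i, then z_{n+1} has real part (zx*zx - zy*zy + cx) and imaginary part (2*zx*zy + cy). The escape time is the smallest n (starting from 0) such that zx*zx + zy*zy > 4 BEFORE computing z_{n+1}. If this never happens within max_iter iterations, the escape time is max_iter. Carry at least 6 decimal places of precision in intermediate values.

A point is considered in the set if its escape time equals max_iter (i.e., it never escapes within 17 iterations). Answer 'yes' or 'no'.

z_0 = 0 + 0i, c = -0.6060 + 0.7040i
Iter 1: z = -0.6060 + 0.7040i, |z|^2 = 0.8629
Iter 2: z = -0.7344 + -0.1492i, |z|^2 = 0.5616
Iter 3: z = -0.0890 + 0.9232i, |z|^2 = 0.8602
Iter 4: z = -1.4504 + 0.5397i, |z|^2 = 2.3950
Iter 5: z = 1.2063 + -0.8617i, |z|^2 = 2.1978
Iter 6: z = 0.1068 + -1.3750i, |z|^2 = 1.9019
Iter 7: z = -2.4851 + 0.4104i, |z|^2 = 6.3444
Escaped at iteration 7

Answer: no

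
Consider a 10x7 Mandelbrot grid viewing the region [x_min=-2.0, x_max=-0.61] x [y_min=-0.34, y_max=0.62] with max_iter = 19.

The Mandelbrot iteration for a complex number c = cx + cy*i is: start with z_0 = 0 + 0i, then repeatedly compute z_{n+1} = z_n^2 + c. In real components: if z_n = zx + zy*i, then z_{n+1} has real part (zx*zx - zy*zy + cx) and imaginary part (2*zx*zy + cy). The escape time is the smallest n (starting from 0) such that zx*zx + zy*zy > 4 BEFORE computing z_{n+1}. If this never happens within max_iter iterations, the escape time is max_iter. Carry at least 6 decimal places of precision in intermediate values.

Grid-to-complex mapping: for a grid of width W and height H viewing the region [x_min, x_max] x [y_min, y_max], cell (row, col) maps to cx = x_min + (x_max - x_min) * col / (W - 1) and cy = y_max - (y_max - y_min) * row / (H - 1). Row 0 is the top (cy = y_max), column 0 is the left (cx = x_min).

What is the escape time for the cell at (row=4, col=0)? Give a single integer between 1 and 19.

Answer: 1

Derivation:
z_0 = 0 + 0i, c = -2.0000 + -0.0200i
Iter 1: z = -2.0000 + -0.0200i, |z|^2 = 4.0004
Escaped at iteration 1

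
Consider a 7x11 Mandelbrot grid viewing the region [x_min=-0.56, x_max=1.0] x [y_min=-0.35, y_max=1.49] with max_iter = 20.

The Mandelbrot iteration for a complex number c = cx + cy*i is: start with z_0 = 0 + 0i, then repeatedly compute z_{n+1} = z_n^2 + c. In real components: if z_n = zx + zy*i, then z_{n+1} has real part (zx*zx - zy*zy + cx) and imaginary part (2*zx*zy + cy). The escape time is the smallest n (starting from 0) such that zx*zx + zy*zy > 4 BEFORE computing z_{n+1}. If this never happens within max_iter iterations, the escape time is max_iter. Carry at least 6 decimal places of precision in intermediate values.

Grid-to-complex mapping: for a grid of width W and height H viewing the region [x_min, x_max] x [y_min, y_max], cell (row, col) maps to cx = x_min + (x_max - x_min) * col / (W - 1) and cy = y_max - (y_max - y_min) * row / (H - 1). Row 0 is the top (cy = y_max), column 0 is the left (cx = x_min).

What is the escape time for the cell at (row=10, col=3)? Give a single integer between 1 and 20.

z_0 = 0 + 0i, c = 0.2200 + -0.3500i
Iter 1: z = 0.2200 + -0.3500i, |z|^2 = 0.1709
Iter 2: z = 0.1459 + -0.5040i, |z|^2 = 0.2753
Iter 3: z = -0.0127 + -0.4971i, |z|^2 = 0.2472
Iter 4: z = -0.0269 + -0.3373i, |z|^2 = 0.1145
Iter 5: z = 0.1069 + -0.3318i, |z|^2 = 0.1216
Iter 6: z = 0.1213 + -0.4210i, |z|^2 = 0.1919
Iter 7: z = 0.0575 + -0.4521i, |z|^2 = 0.2077
Iter 8: z = 0.0189 + -0.4020i, |z|^2 = 0.1620
Iter 9: z = 0.0588 + -0.3652i, |z|^2 = 0.1368
Iter 10: z = 0.0901 + -0.3929i, |z|^2 = 0.1625
Iter 11: z = 0.0737 + -0.4208i, |z|^2 = 0.1825
Iter 12: z = 0.0484 + -0.4121i, |z|^2 = 0.1721
Iter 13: z = 0.0525 + -0.3899i, |z|^2 = 0.1548
Iter 14: z = 0.0708 + -0.3910i, |z|^2 = 0.1579
Iter 15: z = 0.0721 + -0.4053i, |z|^2 = 0.1695
Iter 16: z = 0.0609 + -0.4085i, |z|^2 = 0.1706
Iter 17: z = 0.0568 + -0.3998i, |z|^2 = 0.1630
Iter 18: z = 0.0634 + -0.3954i, |z|^2 = 0.1604
Iter 19: z = 0.0676 + -0.4002i, |z|^2 = 0.1647

Answer: 20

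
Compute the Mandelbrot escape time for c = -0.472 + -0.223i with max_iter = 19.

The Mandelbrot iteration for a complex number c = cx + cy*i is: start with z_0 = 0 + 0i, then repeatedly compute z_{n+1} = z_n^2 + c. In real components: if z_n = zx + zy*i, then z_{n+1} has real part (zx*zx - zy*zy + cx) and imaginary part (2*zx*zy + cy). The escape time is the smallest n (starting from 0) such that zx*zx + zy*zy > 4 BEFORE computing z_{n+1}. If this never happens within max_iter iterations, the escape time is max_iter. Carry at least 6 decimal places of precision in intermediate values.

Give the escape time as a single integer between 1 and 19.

z_0 = 0 + 0i, c = -0.4720 + -0.2230i
Iter 1: z = -0.4720 + -0.2230i, |z|^2 = 0.2725
Iter 2: z = -0.2989 + -0.0125i, |z|^2 = 0.0895
Iter 3: z = -0.3828 + -0.2155i, |z|^2 = 0.1930
Iter 4: z = -0.3719 + -0.0580i, |z|^2 = 0.1417
Iter 5: z = -0.3370 + -0.1799i, |z|^2 = 0.1459
Iter 6: z = -0.3908 + -0.1018i, |z|^2 = 0.1630
Iter 7: z = -0.3297 + -0.1435i, |z|^2 = 0.1293
Iter 8: z = -0.3839 + -0.1284i, |z|^2 = 0.1639
Iter 9: z = -0.3411 + -0.1244i, |z|^2 = 0.1318
Iter 10: z = -0.3711 + -0.1381i, |z|^2 = 0.1568
Iter 11: z = -0.3533 + -0.1205i, |z|^2 = 0.1394
Iter 12: z = -0.3617 + -0.1379i, |z|^2 = 0.1498
Iter 13: z = -0.3602 + -0.1233i, |z|^2 = 0.1449
Iter 14: z = -0.3574 + -0.1342i, |z|^2 = 0.1458
Iter 15: z = -0.3622 + -0.1271i, |z|^2 = 0.1474
Iter 16: z = -0.3569 + -0.1309i, |z|^2 = 0.1445
Iter 17: z = -0.3617 + -0.1295i, |z|^2 = 0.1476
Iter 18: z = -0.3579 + -0.1293i, |z|^2 = 0.1448

Answer: 19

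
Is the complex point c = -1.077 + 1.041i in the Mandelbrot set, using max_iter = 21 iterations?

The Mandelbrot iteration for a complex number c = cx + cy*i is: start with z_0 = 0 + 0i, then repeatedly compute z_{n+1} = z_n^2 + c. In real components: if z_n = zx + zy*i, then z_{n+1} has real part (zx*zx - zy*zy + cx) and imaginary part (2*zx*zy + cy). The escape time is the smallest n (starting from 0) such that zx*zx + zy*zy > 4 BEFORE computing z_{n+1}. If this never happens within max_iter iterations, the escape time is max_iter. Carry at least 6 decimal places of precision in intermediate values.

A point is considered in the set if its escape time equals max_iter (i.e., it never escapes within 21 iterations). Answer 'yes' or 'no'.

z_0 = 0 + 0i, c = -1.0770 + 1.0410i
Iter 1: z = -1.0770 + 1.0410i, |z|^2 = 2.2436
Iter 2: z = -1.0008 + -1.2013i, |z|^2 = 2.4447
Iter 3: z = -1.5187 + 3.4454i, |z|^2 = 14.1773
Escaped at iteration 3

Answer: no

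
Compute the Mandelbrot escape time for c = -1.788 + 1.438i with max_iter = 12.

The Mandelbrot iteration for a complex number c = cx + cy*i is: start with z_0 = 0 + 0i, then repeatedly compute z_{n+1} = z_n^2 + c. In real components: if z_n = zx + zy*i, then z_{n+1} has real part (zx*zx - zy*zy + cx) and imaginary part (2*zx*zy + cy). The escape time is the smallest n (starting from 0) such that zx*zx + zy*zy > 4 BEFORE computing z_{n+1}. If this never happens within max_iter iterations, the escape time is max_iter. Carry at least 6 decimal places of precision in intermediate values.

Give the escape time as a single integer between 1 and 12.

z_0 = 0 + 0i, c = -1.7880 + 1.4380i
Iter 1: z = -1.7880 + 1.4380i, |z|^2 = 5.2648
Escaped at iteration 1

Answer: 1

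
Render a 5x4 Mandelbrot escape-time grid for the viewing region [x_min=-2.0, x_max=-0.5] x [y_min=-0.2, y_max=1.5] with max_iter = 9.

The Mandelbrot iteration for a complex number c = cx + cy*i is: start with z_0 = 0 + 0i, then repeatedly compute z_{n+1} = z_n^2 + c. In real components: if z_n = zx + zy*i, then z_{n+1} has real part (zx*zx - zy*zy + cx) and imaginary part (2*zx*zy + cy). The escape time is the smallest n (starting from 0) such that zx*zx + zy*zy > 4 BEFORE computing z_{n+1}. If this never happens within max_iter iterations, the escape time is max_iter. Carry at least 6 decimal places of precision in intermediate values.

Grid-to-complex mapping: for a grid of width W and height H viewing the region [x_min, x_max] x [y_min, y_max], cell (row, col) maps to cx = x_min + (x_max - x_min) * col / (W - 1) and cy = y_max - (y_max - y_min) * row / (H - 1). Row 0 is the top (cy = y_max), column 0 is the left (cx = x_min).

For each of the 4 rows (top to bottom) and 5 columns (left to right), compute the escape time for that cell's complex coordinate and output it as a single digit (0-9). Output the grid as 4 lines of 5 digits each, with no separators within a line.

Answer: 11222
12334
14979
15999

Derivation:
(row=0, col=0): c = -2.0000 + 1.5000i → escape time 1
(row=0, col=1): c = -1.6250 + 1.5000i → escape time 1
(row=0, col=2): c = -1.2500 + 1.5000i → escape time 2
(row=0, col=3): c = -0.8750 + 1.5000i → escape time 2
(row=0, col=4): c = -0.5000 + 1.5000i → escape time 2
(row=1, col=0): c = -2.0000 + 0.9333i → escape time 1
(row=1, col=1): c = -1.6250 + 0.9333i → escape time 2
(row=1, col=2): c = -1.2500 + 0.9333i → escape time 3
(row=1, col=3): c = -0.8750 + 0.9333i → escape time 3
(row=1, col=4): c = -0.5000 + 0.9333i → escape time 4
(row=2, col=0): c = -2.0000 + 0.3667i → escape time 1
(row=2, col=1): c = -1.6250 + 0.3667i → escape time 4
(row=2, col=2): c = -1.2500 + 0.3667i → escape time 9
(row=2, col=3): c = -0.8750 + 0.3667i → escape time 7
(row=2, col=4): c = -0.5000 + 0.3667i → escape time 9
(row=3, col=0): c = -2.0000 + -0.2000i → escape time 1
(row=3, col=1): c = -1.6250 + -0.2000i → escape time 5
(row=3, col=2): c = -1.2500 + -0.2000i → escape time 9
(row=3, col=3): c = -0.8750 + -0.2000i → escape time 9
(row=3, col=4): c = -0.5000 + -0.2000i → escape time 9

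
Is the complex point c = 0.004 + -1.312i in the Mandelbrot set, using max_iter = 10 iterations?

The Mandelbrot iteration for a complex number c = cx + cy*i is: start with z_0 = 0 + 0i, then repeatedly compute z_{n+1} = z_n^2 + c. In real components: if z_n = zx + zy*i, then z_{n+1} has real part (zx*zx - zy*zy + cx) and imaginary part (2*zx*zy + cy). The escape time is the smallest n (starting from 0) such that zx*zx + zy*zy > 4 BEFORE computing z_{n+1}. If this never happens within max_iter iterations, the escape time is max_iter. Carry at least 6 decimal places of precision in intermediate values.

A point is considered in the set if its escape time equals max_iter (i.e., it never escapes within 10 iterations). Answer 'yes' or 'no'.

z_0 = 0 + 0i, c = 0.0040 + -1.3120i
Iter 1: z = 0.0040 + -1.3120i, |z|^2 = 1.7214
Iter 2: z = -1.7173 + -1.3225i, |z|^2 = 4.6982
Escaped at iteration 2

Answer: no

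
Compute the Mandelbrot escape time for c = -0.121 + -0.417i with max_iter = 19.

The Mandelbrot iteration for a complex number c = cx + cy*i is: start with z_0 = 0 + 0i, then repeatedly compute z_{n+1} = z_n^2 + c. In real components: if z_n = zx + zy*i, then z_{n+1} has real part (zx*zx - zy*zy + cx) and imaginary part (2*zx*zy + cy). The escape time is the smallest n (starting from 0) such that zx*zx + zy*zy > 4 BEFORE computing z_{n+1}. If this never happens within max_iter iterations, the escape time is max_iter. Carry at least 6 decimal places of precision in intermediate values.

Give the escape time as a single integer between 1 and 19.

z_0 = 0 + 0i, c = -0.1210 + -0.4170i
Iter 1: z = -0.1210 + -0.4170i, |z|^2 = 0.1885
Iter 2: z = -0.2802 + -0.3161i, |z|^2 = 0.1784
Iter 3: z = -0.1424 + -0.2398i, |z|^2 = 0.0778
Iter 4: z = -0.1583 + -0.3487i, |z|^2 = 0.1466
Iter 5: z = -0.2176 + -0.3066i, |z|^2 = 0.1414
Iter 6: z = -0.1677 + -0.2836i, |z|^2 = 0.1085
Iter 7: z = -0.1733 + -0.3219i, |z|^2 = 0.1336
Iter 8: z = -0.1946 + -0.3054i, |z|^2 = 0.1312
Iter 9: z = -0.1764 + -0.2981i, |z|^2 = 0.1200
Iter 10: z = -0.1788 + -0.3118i, |z|^2 = 0.1292
Iter 11: z = -0.1863 + -0.3055i, |z|^2 = 0.1280
Iter 12: z = -0.1797 + -0.3032i, |z|^2 = 0.1242
Iter 13: z = -0.1806 + -0.3081i, |z|^2 = 0.1275
Iter 14: z = -0.1833 + -0.3057i, |z|^2 = 0.1270
Iter 15: z = -0.1809 + -0.3049i, |z|^2 = 0.1257
Iter 16: z = -0.1813 + -0.3067i, |z|^2 = 0.1269
Iter 17: z = -0.1822 + -0.3058i, |z|^2 = 0.1267
Iter 18: z = -0.1813 + -0.3056i, |z|^2 = 0.1262

Answer: 19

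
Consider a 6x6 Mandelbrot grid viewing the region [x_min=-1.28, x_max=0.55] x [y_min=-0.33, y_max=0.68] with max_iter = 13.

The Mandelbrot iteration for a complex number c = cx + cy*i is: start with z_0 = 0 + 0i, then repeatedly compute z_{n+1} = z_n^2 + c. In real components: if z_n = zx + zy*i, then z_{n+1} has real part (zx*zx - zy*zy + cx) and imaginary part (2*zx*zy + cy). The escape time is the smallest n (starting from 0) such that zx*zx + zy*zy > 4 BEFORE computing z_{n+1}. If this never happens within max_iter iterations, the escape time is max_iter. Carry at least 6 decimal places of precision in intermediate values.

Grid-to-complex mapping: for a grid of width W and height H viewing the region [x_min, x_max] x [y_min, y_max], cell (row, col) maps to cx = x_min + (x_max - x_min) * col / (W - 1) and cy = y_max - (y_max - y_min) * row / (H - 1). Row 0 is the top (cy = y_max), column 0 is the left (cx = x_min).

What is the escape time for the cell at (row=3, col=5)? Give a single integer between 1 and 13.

Answer: 4

Derivation:
z_0 = 0 + 0i, c = 0.5500 + 0.0740i
Iter 1: z = 0.5500 + 0.0740i, |z|^2 = 0.3080
Iter 2: z = 0.8470 + 0.1554i, |z|^2 = 0.7416
Iter 3: z = 1.2433 + 0.3373i, |z|^2 = 1.6595
Iter 4: z = 1.9821 + 0.9126i, |z|^2 = 4.7614
Escaped at iteration 4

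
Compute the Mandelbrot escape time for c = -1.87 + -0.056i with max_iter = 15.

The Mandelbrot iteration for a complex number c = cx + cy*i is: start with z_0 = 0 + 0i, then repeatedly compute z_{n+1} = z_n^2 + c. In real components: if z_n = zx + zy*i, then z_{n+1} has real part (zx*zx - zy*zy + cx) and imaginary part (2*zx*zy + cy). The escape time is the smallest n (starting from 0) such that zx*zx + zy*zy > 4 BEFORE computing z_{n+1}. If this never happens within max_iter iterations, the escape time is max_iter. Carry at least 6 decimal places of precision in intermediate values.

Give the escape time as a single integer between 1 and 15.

Answer: 6

Derivation:
z_0 = 0 + 0i, c = -1.8700 + -0.0560i
Iter 1: z = -1.8700 + -0.0560i, |z|^2 = 3.5000
Iter 2: z = 1.6238 + 0.1534i, |z|^2 = 2.6602
Iter 3: z = 0.7431 + 0.4423i, |z|^2 = 0.7478
Iter 4: z = -1.5135 + 0.6013i, |z|^2 = 2.6522
Iter 5: z = 0.0590 + -1.8762i, |z|^2 = 3.5235
Iter 6: z = -5.3865 + -0.2776i, |z|^2 = 29.0916
Escaped at iteration 6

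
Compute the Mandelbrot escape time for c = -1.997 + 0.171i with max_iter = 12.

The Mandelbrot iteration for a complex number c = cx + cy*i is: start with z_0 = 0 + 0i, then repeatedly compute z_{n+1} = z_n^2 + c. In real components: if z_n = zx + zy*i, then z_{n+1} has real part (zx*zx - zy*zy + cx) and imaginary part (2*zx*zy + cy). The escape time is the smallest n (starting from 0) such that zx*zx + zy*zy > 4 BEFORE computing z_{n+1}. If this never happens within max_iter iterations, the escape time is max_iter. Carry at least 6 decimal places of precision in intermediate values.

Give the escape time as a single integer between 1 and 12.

Answer: 1

Derivation:
z_0 = 0 + 0i, c = -1.9970 + 0.1710i
Iter 1: z = -1.9970 + 0.1710i, |z|^2 = 4.0173
Escaped at iteration 1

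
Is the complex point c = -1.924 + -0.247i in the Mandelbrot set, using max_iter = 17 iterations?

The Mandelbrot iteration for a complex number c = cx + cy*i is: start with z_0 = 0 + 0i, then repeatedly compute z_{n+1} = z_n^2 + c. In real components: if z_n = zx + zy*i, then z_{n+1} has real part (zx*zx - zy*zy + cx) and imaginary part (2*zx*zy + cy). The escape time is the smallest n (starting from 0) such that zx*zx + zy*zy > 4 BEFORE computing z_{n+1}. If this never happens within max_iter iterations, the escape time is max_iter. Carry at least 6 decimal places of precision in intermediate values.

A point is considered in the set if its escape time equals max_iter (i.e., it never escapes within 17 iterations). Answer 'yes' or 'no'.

z_0 = 0 + 0i, c = -1.9240 + -0.2470i
Iter 1: z = -1.9240 + -0.2470i, |z|^2 = 3.7628
Iter 2: z = 1.7168 + 0.7035i, |z|^2 = 3.4421
Iter 3: z = 0.5284 + 2.1683i, |z|^2 = 4.9809
Escaped at iteration 3

Answer: no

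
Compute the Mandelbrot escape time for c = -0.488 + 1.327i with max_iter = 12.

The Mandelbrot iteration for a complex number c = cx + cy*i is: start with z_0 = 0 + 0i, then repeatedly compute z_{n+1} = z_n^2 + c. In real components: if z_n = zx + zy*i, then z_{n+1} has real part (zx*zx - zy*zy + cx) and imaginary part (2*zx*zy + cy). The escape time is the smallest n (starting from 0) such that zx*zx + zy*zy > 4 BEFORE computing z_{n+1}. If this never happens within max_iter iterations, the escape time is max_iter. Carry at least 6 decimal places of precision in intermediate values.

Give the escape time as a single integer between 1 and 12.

Answer: 2

Derivation:
z_0 = 0 + 0i, c = -0.4880 + 1.3270i
Iter 1: z = -0.4880 + 1.3270i, |z|^2 = 1.9991
Iter 2: z = -2.0108 + 0.0318i, |z|^2 = 4.0443
Escaped at iteration 2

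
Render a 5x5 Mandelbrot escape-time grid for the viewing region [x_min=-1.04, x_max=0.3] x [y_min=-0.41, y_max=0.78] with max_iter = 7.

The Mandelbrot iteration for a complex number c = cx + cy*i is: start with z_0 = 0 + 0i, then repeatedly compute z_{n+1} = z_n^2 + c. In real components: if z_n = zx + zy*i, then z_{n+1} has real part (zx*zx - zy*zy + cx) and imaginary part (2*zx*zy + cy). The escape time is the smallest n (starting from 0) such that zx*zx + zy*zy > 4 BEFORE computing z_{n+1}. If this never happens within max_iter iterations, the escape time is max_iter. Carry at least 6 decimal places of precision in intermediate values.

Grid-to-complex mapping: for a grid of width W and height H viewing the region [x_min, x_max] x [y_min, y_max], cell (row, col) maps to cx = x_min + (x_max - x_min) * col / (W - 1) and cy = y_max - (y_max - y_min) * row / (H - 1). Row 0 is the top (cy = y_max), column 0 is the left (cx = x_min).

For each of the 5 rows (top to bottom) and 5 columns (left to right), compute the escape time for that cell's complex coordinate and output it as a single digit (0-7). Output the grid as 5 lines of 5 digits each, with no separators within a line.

Answer: 34775
57777
77777
77777
67777

Derivation:
(row=0, col=0): c = -1.0400 + 0.7800i → escape time 3
(row=0, col=1): c = -0.7050 + 0.7800i → escape time 4
(row=0, col=2): c = -0.3700 + 0.7800i → escape time 7
(row=0, col=3): c = -0.0350 + 0.7800i → escape time 7
(row=0, col=4): c = 0.3000 + 0.7800i → escape time 5
(row=1, col=0): c = -1.0400 + 0.4825i → escape time 5
(row=1, col=1): c = -0.7050 + 0.4825i → escape time 7
(row=1, col=2): c = -0.3700 + 0.4825i → escape time 7
(row=1, col=3): c = -0.0350 + 0.4825i → escape time 7
(row=1, col=4): c = 0.3000 + 0.4825i → escape time 7
(row=2, col=0): c = -1.0400 + 0.1850i → escape time 7
(row=2, col=1): c = -0.7050 + 0.1850i → escape time 7
(row=2, col=2): c = -0.3700 + 0.1850i → escape time 7
(row=2, col=3): c = -0.0350 + 0.1850i → escape time 7
(row=2, col=4): c = 0.3000 + 0.1850i → escape time 7
(row=3, col=0): c = -1.0400 + -0.1125i → escape time 7
(row=3, col=1): c = -0.7050 + -0.1125i → escape time 7
(row=3, col=2): c = -0.3700 + -0.1125i → escape time 7
(row=3, col=3): c = -0.0350 + -0.1125i → escape time 7
(row=3, col=4): c = 0.3000 + -0.1125i → escape time 7
(row=4, col=0): c = -1.0400 + -0.4100i → escape time 6
(row=4, col=1): c = -0.7050 + -0.4100i → escape time 7
(row=4, col=2): c = -0.3700 + -0.4100i → escape time 7
(row=4, col=3): c = -0.0350 + -0.4100i → escape time 7
(row=4, col=4): c = 0.3000 + -0.4100i → escape time 7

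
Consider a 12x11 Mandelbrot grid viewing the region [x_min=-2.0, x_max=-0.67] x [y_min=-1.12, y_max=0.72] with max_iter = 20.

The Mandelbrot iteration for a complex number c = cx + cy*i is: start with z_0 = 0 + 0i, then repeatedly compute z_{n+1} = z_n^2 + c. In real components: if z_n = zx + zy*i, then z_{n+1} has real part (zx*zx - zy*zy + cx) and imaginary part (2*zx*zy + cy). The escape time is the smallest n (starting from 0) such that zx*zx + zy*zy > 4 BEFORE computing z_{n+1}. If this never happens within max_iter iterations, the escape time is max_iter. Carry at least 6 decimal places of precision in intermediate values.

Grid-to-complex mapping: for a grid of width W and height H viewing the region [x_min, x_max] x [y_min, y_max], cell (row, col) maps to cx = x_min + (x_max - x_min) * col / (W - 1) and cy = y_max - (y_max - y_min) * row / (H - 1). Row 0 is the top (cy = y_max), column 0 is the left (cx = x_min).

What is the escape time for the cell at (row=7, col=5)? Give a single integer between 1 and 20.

Answer: 3

Derivation:
z_0 = 0 + 0i, c = -1.3955 + -0.5680i
Iter 1: z = -1.3955 + -0.5680i, |z|^2 = 2.2699
Iter 2: z = 0.2292 + 1.0172i, |z|^2 = 1.0873
Iter 3: z = -2.3777 + -0.1017i, |z|^2 = 5.6637
Escaped at iteration 3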